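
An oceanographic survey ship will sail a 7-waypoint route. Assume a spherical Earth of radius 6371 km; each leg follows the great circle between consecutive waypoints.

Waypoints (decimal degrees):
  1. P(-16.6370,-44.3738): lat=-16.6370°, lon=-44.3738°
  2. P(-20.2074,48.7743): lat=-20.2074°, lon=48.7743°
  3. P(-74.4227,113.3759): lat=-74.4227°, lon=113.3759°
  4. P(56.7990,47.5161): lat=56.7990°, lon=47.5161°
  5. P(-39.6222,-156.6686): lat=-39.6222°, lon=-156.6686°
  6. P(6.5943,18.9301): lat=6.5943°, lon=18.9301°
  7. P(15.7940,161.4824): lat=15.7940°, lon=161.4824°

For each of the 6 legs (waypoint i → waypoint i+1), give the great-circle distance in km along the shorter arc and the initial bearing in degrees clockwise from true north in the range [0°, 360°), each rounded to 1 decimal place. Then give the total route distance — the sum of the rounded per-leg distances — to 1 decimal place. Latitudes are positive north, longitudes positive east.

Leg 1: dist=9691.9 km, bearing=110.3°
Leg 2: dist=7099.1 km, bearing=164.3°
Leg 3: dist=15371.0 km, bearing=311.4°
Leg 4: dist=17423.1 km, bearing=52.9°
Leg 5: dist=16316.3 km, bearing=172.0°
Leg 6: dist=15199.0 km, bearing=58.5°
Total: 81100.4 km

Leg 1: φ1=-0.2903704, φ2=-0.3526857, Δφ=-0.0623152, Δλ=1.6257410 rad; a=sin²(Δφ/2)+cosφ1·cosφ2·sin²(Δλ/2)=0.4752416721; c=2·atan2(√a, √(1-a))=1.521259414; dist=6371·c=9691.944 ≈ 9691.9 km; running total=9691.9 km
Leg 1 bearing: y=sinΔλ·cosφ2=0.93703222, x=cosφ1·sinφ2-sinφ1·cosφ2·cosΔλ=-0.34571479; θ=atan2(y, x)=110.2514° ≈ 110.3°
Leg 2: φ1=-0.3526857, φ2=-1.2989212, Δφ=-0.9462355, Δλ=1.1275106 rad; a=sin²(Δφ/2)+cosφ1·cosφ2·sin²(Δλ/2)=0.2795894582; c=2·atan2(√a, √(1-a))=1.114283099; dist=6371·c=7099.098 ≈ 7099.1 km; running total=16791.0 km
Leg 2 bearing: y=sinΔλ·cosφ2=0.24258325, x=cosφ1·sinφ2-sinφ1·cosφ2·cosΔλ=-0.86419334; θ=atan2(y, x)=164.3203° ≈ 164.3°
Leg 3: φ1=-1.2989212, φ2=0.9913296, Δφ=2.2902507, Δλ=-1.1494704 rad; a=sin²(Δφ/2)+cosφ1·cosφ2·sin²(Δλ/2)=0.8729412999; c=2·atan2(√a, √(1-a))=2.412655257; dist=6371·c=15371.027 ≈ 15371.0 km; running total=32162.0 km
Leg 3 bearing: y=sinΔλ·cosφ2=-0.49969076, x=cosφ1·sinφ2-sinφ1·cosφ2·cosΔλ=0.44041832; θ=atan2(y, x)=-48.6076° <0 so +360° → 311.3924° ≈ 311.4°
Leg 4: φ1=0.9913296, φ2=-0.6915378, Δφ=-1.6828674, Δλ=-3.5636953 rad; a=sin²(Δφ/2)+cosφ1·cosφ2·sin²(Δλ/2)=0.9591890692; c=2·atan2(√a, √(1-a))=2.734758444; dist=6371·c=17423.146 ≈ 17423.1 km; running total=49585.1 km
Leg 4 bearing: y=sinΔλ·cosφ2=0.31556224, x=cosφ1·sinφ2-sinφ1·cosφ2·cosΔλ=0.23875106; θ=atan2(y, x)=52.8892° ≈ 52.9°
Leg 5: φ1=-0.6915378, φ2=0.1150922, Δφ=0.8066301, Δλ=3.0647755 rad; a=sin²(Δφ/2)+cosφ1·cosφ2·sin²(Δλ/2)=0.9180743899; c=2·atan2(√a, √(1-a))=2.561020173; dist=6371·c=16316.260 ≈ 16316.3 km; running total=65901.4 km
Leg 5 bearing: y=sinΔλ·cosφ2=0.07623394, x=cosφ1·sinφ2-sinφ1·cosφ2·cosΔλ=-0.54317916; θ=atan2(y, x)=172.0109° ≈ 172.0°
Leg 6: φ1=0.1150922, φ2=0.2756573, Δφ=0.1605651, Δλ=2.4880070 rad; a=sin²(Δφ/2)+cosφ1·cosφ2·sin²(Δλ/2)=0.8638125871; c=2·atan2(√a, √(1-a))=2.385649919; dist=6371·c=15198.976 ≈ 15199.0 km; running total=81100.4 km
Leg 6 bearing: y=sinΔλ·cosφ2=0.58508147, x=cosφ1·sinφ2-sinφ1·cosφ2·cosΔλ=0.35810791; θ=atan2(y, x)=58.5307° ≈ 58.5°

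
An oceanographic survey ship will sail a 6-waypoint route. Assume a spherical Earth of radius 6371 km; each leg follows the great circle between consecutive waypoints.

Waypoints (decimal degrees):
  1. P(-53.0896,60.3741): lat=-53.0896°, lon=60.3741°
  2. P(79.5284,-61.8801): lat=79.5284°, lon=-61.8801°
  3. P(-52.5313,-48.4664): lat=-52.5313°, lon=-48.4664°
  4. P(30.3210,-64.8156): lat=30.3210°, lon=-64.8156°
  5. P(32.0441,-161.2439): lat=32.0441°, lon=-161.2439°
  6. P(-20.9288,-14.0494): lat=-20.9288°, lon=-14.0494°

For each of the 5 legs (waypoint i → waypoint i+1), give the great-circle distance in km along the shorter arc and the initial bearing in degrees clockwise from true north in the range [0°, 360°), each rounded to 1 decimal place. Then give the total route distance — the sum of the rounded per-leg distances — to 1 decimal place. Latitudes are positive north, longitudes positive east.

Leg 1: φ1=-0.9265883, φ2=1.3880324, Δφ=2.3146207, Δλ=-2.1337383 rad; a=sin²(Δφ/2)+cosφ1·cosφ2·sin²(Δλ/2)=0.9222552415; c=2·atan2(√a, √(1-a))=2.576446770; dist=6371·c=16414.542 ≈ 16414.5 km; running total=16414.5 km
Leg 1 bearing: y=sinΔλ·cosφ2=-0.15370234, x=cosφ1·sinφ2-sinφ1·cosφ2·cosΔλ=0.51300842; θ=atan2(y, x)=-16.6787° <0 so +360° → 343.3213° ≈ 343.3°
Leg 2: φ1=1.3880324, φ2=-0.9168441, Δφ=-2.3048766, Δλ=0.2341132 rad; a=sin²(Δφ/2)+cosφ1·cosφ2·sin²(Δλ/2)=0.8364603335; c=2·atan2(√a, √(1-a))=2.308946429; dist=6371·c=14710.298 ≈ 14710.3 km; running total=31124.8 km
Leg 2 bearing: y=sinΔλ·cosφ2=0.14112022, x=cosφ1·sinφ2-sinφ1·cosφ2·cosΔλ=-0.72612868; θ=atan2(y, x)=169.0019° ≈ 169.0°
Leg 3: φ1=-0.9168441, φ2=0.5292013, Δφ=1.4460454, Δλ=-0.2853474 rad; a=sin²(Δφ/2)+cosφ1·cosφ2·sin²(Δλ/2)=0.4484030099; c=2·atan2(√a, √(1-a))=1.467418311; dist=6371·c=9348.922 ≈ 9348.9 km; running total=40473.7 km
Leg 3 bearing: y=sinΔλ·cosφ2=-0.24298583, x=cosφ1·sinφ2-sinφ1·cosφ2·cosΔλ=0.96452521; θ=atan2(y, x)=-14.1399° <0 so +360° → 345.8601° ≈ 345.9°
Leg 4: φ1=0.5292013, φ2=0.5592751, Δφ=0.0300738, Δλ=-1.6829913 rad; a=sin²(Δφ/2)+cosφ1·cosφ2·sin²(Δλ/2)=0.4070320053; c=2·atan2(√a, √(1-a))=1.383771949; dist=6371·c=8816.011 ≈ 8816.0 km; running total=49289.7 km
Leg 4 bearing: y=sinΔλ·cosφ2=-0.84231064, x=cosφ1·sinφ2-sinφ1·cosφ2·cosΔλ=0.50590572; θ=atan2(y, x)=-59.0103° <0 so +360° → 300.9897° ≈ 301.0°
Leg 5: φ1=0.5592751, φ2=-0.3652765, Δφ=-0.9245515, Δλ=2.5690287 rad; a=sin²(Δφ/2)+cosφ1·cosφ2·sin²(Δλ/2)=0.9274869613; c=2·atan2(√a, √(1-a))=2.596296887; dist=6371·c=16541.007 ≈ 16541.0 km; running total=65830.7 km
Leg 5 bearing: y=sinΔλ·cosφ2=0.50604440, x=cosφ1·sinφ2-sinφ1·cosφ2·cosΔλ=0.11374824; θ=atan2(y, x)=77.3317° ≈ 77.3°

Leg 1: dist=16414.5 km, bearing=343.3°
Leg 2: dist=14710.3 km, bearing=169.0°
Leg 3: dist=9348.9 km, bearing=345.9°
Leg 4: dist=8816.0 km, bearing=301.0°
Leg 5: dist=16541.0 km, bearing=77.3°
Total: 65830.7 km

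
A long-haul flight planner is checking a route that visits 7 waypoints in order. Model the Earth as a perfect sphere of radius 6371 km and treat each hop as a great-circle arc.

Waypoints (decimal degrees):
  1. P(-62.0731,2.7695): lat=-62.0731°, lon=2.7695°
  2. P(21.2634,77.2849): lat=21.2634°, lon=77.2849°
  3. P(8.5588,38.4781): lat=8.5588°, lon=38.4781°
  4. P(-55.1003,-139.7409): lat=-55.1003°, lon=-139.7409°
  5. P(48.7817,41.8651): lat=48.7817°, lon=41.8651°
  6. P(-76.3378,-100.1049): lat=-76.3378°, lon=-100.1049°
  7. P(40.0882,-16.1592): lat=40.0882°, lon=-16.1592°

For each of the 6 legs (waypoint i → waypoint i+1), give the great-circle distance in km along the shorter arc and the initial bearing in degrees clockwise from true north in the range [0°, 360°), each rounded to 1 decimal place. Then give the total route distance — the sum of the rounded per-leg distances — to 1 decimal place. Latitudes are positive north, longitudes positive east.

Leg 1: dist=11315.7 km, bearing=66.5°
Leg 2: dist=4387.5 km, bearing=257.2°
Leg 3: dist=14837.5 km, bearing=181.4°
Leg 4: dist=19304.0 km, bearing=189.5°
Leg 5: dist=16523.1 km, bearing=196.2°
Leg 6: dist=14160.7 km, bearing=73.1°
Total: 80528.5 km

Leg 1: φ1=-1.0833800, φ2=0.3711163, Δφ=1.4544963, Δλ=1.3005391 rad; a=sin²(Δφ/2)+cosφ1·cosφ2·sin²(Δλ/2)=0.6019485320; c=2·atan2(√a, √(1-a))=1.776133298; dist=6371·c=11315.745 ≈ 11315.7 km; running total=11315.7 km
Leg 1 bearing: y=sinΔλ·cosφ2=0.89809637, x=cosφ1·sinφ2-sinφ1·cosφ2·cosΔλ=0.38967795; θ=atan2(y, x)=66.5443° ≈ 66.5°
Leg 2: φ1=0.3711163, φ2=0.1493792, Δφ=-0.2217371, Δλ=-0.6773064 rad; a=sin²(Δφ/2)+cosφ1·cosφ2·sin²(Δλ/2)=0.1139508056; c=2·atan2(√a, √(1-a))=0.688659832; dist=6371·c=4387.452 ≈ 4387.5 km; running total=15703.2 km
Leg 2 bearing: y=sinΔλ·cosφ2=-0.61971719, x=cosφ1·sinφ2-sinφ1·cosφ2·cosΔλ=-0.14076462; θ=atan2(y, x)=-102.7972° <0 so +360° → 257.2028° ≈ 257.2°
Leg 3: φ1=0.1493792, φ2=-0.9616817, Δφ=-1.1110609, Δλ=-3.1105083 rad; a=sin²(Δφ/2)+cosφ1·cosφ2·sin²(Δλ/2)=0.8437778434; c=2·atan2(√a, √(1-a))=2.328913779; dist=6371·c=14837.510 ≈ 14837.5 km; running total=30540.7 km
Leg 3 bearing: y=sinΔλ·cosφ2=-0.01778176, x=cosφ1·sinφ2-sinφ1·cosφ2·cosΔλ=-0.72591390; θ=atan2(y, x)=-178.5968° <0 so +360° → 181.4032° ≈ 181.4°
Leg 4: φ1=-0.9616817, φ2=0.8514013, Δφ=1.8130829, Δλ=3.1696226 rad; a=sin²(Δφ/2)+cosφ1·cosφ2·sin²(Δλ/2)=0.9968885942; c=2·atan2(√a, √(1-a))=3.029974768; dist=6371·c=19303.969 ≈ 19304.0 km; running total=49844.7 km
Leg 4 bearing: y=sinΔλ·cosφ2=-0.01846737, x=cosφ1·sinφ2-sinφ1·cosφ2·cosΔλ=-0.10984469; θ=atan2(y, x)=-170.4565° <0 so +360° → 189.5435° ≈ 189.5°
Leg 5: φ1=0.8514013, φ2=-1.3323460, Δφ=-2.1837472, Δλ=-2.4778439 rad; a=sin²(Δφ/2)+cosφ1·cosφ2·sin²(Δλ/2)=0.9267573356; c=2·atan2(√a, √(1-a))=2.593489934; dist=6371·c=16523.124 ≈ 16523.1 km; running total=66367.8 km
Leg 5 bearing: y=sinΔλ·cosφ2=-0.14551491, x=cosφ1·sinφ2-sinφ1·cosφ2·cosΔλ=-0.50033800; θ=atan2(y, x)=-163.7838° <0 so +360° → 196.2162° ≈ 196.2°
Leg 6: φ1=-1.3323460, φ2=0.6996711, Δφ=2.0320170, Δλ=1.4651289 rad; a=sin²(Δφ/2)+cosφ1·cosφ2·sin²(Δλ/2)=0.8033430942; c=2·atan2(√a, √(1-a))=2.222681630; dist=6371·c=14160.705 ≈ 14160.7 km; running total=80528.5 km
Leg 6 bearing: y=sinΔλ·cosφ2=0.76078686, x=cosφ1·sinφ2-sinφ1·cosφ2·cosΔλ=0.23051077; θ=atan2(y, x)=73.1437° ≈ 73.1°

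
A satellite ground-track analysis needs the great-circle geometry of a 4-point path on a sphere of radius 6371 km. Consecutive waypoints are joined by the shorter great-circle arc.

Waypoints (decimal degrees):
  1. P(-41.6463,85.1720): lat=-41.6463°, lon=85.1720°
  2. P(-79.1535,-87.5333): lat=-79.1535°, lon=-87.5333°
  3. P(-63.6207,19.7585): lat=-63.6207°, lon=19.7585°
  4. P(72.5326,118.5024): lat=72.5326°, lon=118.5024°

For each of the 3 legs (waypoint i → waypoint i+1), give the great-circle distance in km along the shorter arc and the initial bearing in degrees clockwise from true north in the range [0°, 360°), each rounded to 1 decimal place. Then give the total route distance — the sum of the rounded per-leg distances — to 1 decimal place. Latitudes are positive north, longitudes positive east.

Leg 1: φ1=-0.7268651, φ2=-1.3814892, Δφ=-0.6546241, Δλ=-3.0142761 rad; a=sin²(Δφ/2)+cosφ1·cosφ2·sin²(Δλ/2)=0.2434109972; c=2·atan2(√a, √(1-a))=1.031912867; dist=6371·c=6574.317 ≈ 6574.3 km; running total=6574.3 km
Leg 1 bearing: y=sinΔλ·cosφ2=-0.02389356, x=cosφ1·sinφ2-sinφ1·cosφ2·cosΔλ=-0.85794955; θ=atan2(y, x)=-178.4047° <0 so +360° → 181.5953° ≈ 181.6°
Leg 2: φ1=-1.3814892, φ2=-1.1103907, Δφ=0.2710985, Δλ=1.8725952 rad; a=sin²(Δφ/2)+cosφ1·cosφ2·sin²(Δλ/2)=0.0724922986; c=2·atan2(√a, √(1-a))=0.545215787; dist=6371·c=3473.570 ≈ 3473.6 km; running total=10047.9 km
Leg 2 bearing: y=sinΔλ·cosφ2=0.42423015, x=cosφ1·sinφ2-sinφ1·cosφ2·cosΔλ=-0.29829086; θ=atan2(y, x)=125.1124° ≈ 125.1°
Leg 3: φ1=-1.1103907, φ2=1.2659327, Δφ=2.3763234, Δλ=1.7234062 rad; a=sin²(Δφ/2)+cosφ1·cosφ2·sin²(Δλ/2)=0.9374179109; c=2·atan2(√a, √(1-a))=2.635893122; dist=6371·c=16793.275 ≈ 16793.3 km; running total=26841.2 km
Leg 3 bearing: y=sinΔλ·cosφ2=0.29667452, x=cosφ1·sinφ2-sinφ1·cosφ2·cosΔλ=0.38294453; θ=atan2(y, x)=37.7656° ≈ 37.8°

Leg 1: dist=6574.3 km, bearing=181.6°
Leg 2: dist=3473.6 km, bearing=125.1°
Leg 3: dist=16793.3 km, bearing=37.8°
Total: 26841.2 km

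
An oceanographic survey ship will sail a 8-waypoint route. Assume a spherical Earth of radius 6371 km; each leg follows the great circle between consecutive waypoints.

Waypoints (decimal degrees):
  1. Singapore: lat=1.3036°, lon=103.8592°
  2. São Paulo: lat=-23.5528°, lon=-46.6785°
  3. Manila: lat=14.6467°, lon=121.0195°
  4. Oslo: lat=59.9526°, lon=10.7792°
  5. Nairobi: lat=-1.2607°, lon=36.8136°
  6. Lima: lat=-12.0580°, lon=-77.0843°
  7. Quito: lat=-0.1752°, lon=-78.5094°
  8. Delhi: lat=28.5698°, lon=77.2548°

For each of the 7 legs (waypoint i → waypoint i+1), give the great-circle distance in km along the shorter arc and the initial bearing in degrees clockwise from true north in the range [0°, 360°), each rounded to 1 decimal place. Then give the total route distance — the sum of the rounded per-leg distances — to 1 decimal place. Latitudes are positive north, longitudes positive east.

Leg 1: dist=15990.6 km, bearing=229.8°
Leg 2: dist=18388.3 km, bearing=125.3°
Leg 3: dist=9680.7 km, bearing=331.9°
Leg 4: dist=7170.3 km, bearing=150.9°
Leg 5: dist=12570.2 km, bearing=256.3°
Leg 6: dist=1330.6 km, bearing=353.1°
Leg 7: dist=15939.7 km, bearing=37.2°
Total: 81070.4 km

Leg 1: φ1=0.0227521, φ2=-0.4110739, Δφ=-0.4338260, Δλ=-2.6273785 rad; a=sin²(Δφ/2)+cosφ1·cosφ2·sin²(Δλ/2)=0.9035146958; c=2·atan2(√a, √(1-a))=2.509900438; dist=6371·c=15990.576 ≈ 15990.6 km; running total=15990.6 km
Leg 1 bearing: y=sinΔλ·cosφ2=-0.45087578, x=cosφ1·sinφ2-sinφ1·cosφ2·cosΔλ=-0.38133266; θ=atan2(y, x)=-130.2232° <0 so +360° → 229.7768° ≈ 229.8°
Leg 2: φ1=-0.4110739, φ2=0.2556331, Δφ=0.6667070, Δλ=2.9268822 rad; a=sin²(Δφ/2)+cosφ1·cosφ2·sin²(Δλ/2)=0.9837892240; c=2·atan2(√a, √(1-a))=2.886256501; dist=6371·c=18388.340 ≈ 18388.3 km; running total=34378.9 km
Leg 2 bearing: y=sinΔλ·cosφ2=0.20614062, x=cosφ1·sinφ2-sinφ1·cosφ2·cosΔλ=-0.14593832; θ=atan2(y, x)=125.2968° ≈ 125.3°
Leg 3: φ1=0.2556331, φ2=1.0463703, Δφ=0.7907371, Δλ=-1.9240562 rad; a=sin²(Δφ/2)+cosφ1·cosφ2·sin²(Δλ/2)=0.4743604107; c=2·atan2(√a, √(1-a))=1.519494648; dist=6371·c=9680.700 ≈ 9680.7 km; running total=44059.6 km
Leg 3 bearing: y=sinΔλ·cosφ2=-0.46979701, x=cosφ1·sinφ2-sinφ1·cosφ2·cosΔλ=0.88128385; θ=atan2(y, x)=-28.0613° <0 so +360° → 331.9387° ≈ 331.9°
Leg 4: φ1=1.0463703, φ2=-0.0220034, Δφ=-1.0683736, Δλ=0.4543860 rad; a=sin²(Δφ/2)+cosφ1·cosφ2·sin²(Δλ/2)=0.2846223960; c=2·atan2(√a, √(1-a))=1.125466892; dist=6371·c=7170.3496 ≈ 7170.3 km; running total=51229.9 km
Leg 4 bearing: y=sinΔλ·cosφ2=0.43880445, x=cosφ1·sinφ2-sinφ1·cosφ2·cosΔλ=-0.78860675; θ=atan2(y, x)=150.9071° ≈ 150.9°
Leg 5: φ1=-0.0220034, φ2=-0.2104518, Δφ=-0.1884484, Δλ=-1.9878934 rad; a=sin²(Δφ/2)+cosφ1·cosφ2·sin²(Δλ/2)=0.6957389797; c=2·atan2(√a, √(1-a))=1.973033522; dist=6371·c=12570.197 ≈ 12570.2 km; running total=63800.1 km
Leg 5 bearing: y=sinΔλ·cosφ2=-0.89409696, x=cosφ1·sinφ2-sinφ1·cosφ2·cosΔλ=-0.21756756; θ=atan2(y, x)=-103.6764° <0 so +360° → 256.3236° ≈ 256.3°
Leg 6: φ1=-0.2104518, φ2=-0.0030578, Δφ=0.2073940, Δλ=-0.0248727 rad; a=sin²(Δφ/2)+cosφ1·cosφ2·sin²(Δλ/2)=0.0108658204; c=2·atan2(√a, √(1-a))=0.208857898; dist=6371·c=1330.634 ≈ 1330.6 km; running total=65130.7 km
Leg 6 bearing: y=sinΔλ·cosφ2=-0.02487001, x=cosφ1·sinφ2-sinφ1·cosφ2·cosΔλ=0.20584582; θ=atan2(y, x)=-6.8890° <0 so +360° → 353.1110° ≈ 353.1°
Leg 7: φ1=-0.0030578, φ2=0.4986371, Δφ=0.5016949, Δλ=2.7185981 rad; a=sin²(Δφ/2)+cosφ1·cosφ2·sin²(Δλ/2)=0.9011447265; c=2·atan2(√a, √(1-a))=2.501917066; dist=6371·c=15939.714 ≈ 15939.7 km; running total=81070.4 km
Leg 7 bearing: y=sinΔλ·cosφ2=0.36050928, x=cosφ1·sinφ2-sinφ1·cosφ2·cosΔλ=0.47577799; θ=atan2(y, x)=37.1521° ≈ 37.2°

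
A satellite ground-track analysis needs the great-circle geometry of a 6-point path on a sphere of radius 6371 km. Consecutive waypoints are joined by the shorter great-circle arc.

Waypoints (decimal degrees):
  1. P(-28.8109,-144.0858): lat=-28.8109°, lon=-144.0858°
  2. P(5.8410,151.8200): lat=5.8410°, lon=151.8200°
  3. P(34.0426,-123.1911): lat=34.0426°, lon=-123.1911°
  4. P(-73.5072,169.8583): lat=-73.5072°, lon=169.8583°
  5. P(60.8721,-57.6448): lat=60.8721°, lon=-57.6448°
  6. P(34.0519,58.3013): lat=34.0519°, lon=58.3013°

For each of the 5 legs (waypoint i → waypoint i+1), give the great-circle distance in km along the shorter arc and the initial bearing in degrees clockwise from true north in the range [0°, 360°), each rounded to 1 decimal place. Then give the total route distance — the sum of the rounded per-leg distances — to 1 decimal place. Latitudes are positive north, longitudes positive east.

Leg 1: φ1=-0.5028451, φ2=0.1019447, Δφ=0.6047897, Δλ=5.1645305 rad; a=sin²(Δφ/2)+cosφ1·cosφ2·sin²(Δλ/2)=0.3341097998; c=2·atan2(√a, √(1-a))=1.232606073; dist=6371·c=7852.933 ≈ 7852.9 km; running total=7852.9 km
Leg 1 bearing: y=sinΔλ·cosφ2=-0.89484341, x=cosφ1·sinφ2-sinφ1·cosφ2·cosΔλ=0.29862525; θ=atan2(y, x)=-71.5452° <0 so +360° → 288.4548° ≈ 288.5°
Leg 2: φ1=0.1019447, φ2=0.5941555, Δφ=0.4922108, Δλ=-4.7998492 rad; a=sin²(Δφ/2)+cosφ1·cosφ2·sin²(Δλ/2)=0.4355129848; c=2·atan2(√a, √(1-a))=1.441462028; dist=6371·c=9183.555 ≈ 9183.6 km; running total=17036.5 km
Leg 2 bearing: y=sinΔλ·cosφ2=0.82545442, x=cosφ1·sinφ2-sinφ1·cosφ2·cosΔλ=0.54953681; θ=atan2(y, x)=56.3468° ≈ 56.3°
Leg 3: φ1=0.5941555, φ2=-1.2829427, Δφ=-1.8770981, Δλ=5.1146769 rad; a=sin²(Δφ/2)+cosφ1·cosφ2·sin²(Δλ/2)=0.7223366146; c=2·atan2(√a, √(1-a))=2.031605730; dist=6371·c=12943.360 ≈ 12943.4 km; running total=29979.9 km
Leg 3 bearing: y=sinΔλ·cosφ2=-0.26123085, x=cosφ1·sinφ2-sinφ1·cosφ2·cosΔλ=-0.85675210; θ=atan2(y, x)=-163.0431° <0 so +360° → 196.9569° ≈ 197.0°
Leg 4: φ1=-1.2829427, φ2=1.0624186, Δφ=2.3453612, Δλ=-3.9706782 rad; a=sin²(Δφ/2)+cosφ1·cosφ2·sin²(Δλ/2)=0.9654738006; c=2·atan2(√a, √(1-a))=2.767795727; dist=6371·c=17633.627 ≈ 17633.6 km; running total=47613.5 km
Leg 4 bearing: y=sinΔλ·cosφ2=0.35889550, x=cosφ1·sinφ2-sinφ1·cosφ2·cosΔλ=-0.06730961; θ=atan2(y, x)=100.6222° ≈ 100.6°
Leg 5: φ1=1.0624186, φ2=0.5943178, Δφ=-0.4681008, Δλ=2.0236412 rad; a=sin²(Δφ/2)+cosφ1·cosφ2·sin²(Δλ/2)=0.3436609198; c=2·atan2(√a, √(1-a))=1.252785064; dist=6371·c=7981.494 ≈ 7981.5 km; running total=55595.0 km
Leg 5 bearing: y=sinΔλ·cosφ2=0.74501981, x=cosφ1·sinφ2-sinφ1·cosφ2·cosΔλ=0.58921800; θ=atan2(y, x)=51.6604° ≈ 51.7°

Leg 1: dist=7852.9 km, bearing=288.5°
Leg 2: dist=9183.6 km, bearing=56.3°
Leg 3: dist=12943.4 km, bearing=197.0°
Leg 4: dist=17633.6 km, bearing=100.6°
Leg 5: dist=7981.5 km, bearing=51.7°
Total: 55595.0 km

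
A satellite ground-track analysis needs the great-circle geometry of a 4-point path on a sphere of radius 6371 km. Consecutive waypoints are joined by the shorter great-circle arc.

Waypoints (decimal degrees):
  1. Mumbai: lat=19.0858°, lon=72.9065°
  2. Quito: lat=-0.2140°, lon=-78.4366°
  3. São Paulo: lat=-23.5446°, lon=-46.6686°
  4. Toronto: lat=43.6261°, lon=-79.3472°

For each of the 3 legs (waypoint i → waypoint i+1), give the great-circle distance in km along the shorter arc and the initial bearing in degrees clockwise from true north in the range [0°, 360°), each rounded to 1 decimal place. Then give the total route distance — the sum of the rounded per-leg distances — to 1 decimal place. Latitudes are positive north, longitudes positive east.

Leg 1: φ1=0.3331101, φ2=-0.0037350, Δφ=-0.3368451, Δλ=-2.6414354 rad; a=sin²(Δφ/2)+cosφ1·cosφ2·sin²(Δλ/2)=0.9152430348; c=2·atan2(√a, √(1-a))=2.550776039; dist=6371·c=16250.994 ≈ 16251.0 km; running total=16251.0 km
Leg 1 bearing: y=sinΔλ·cosφ2=-0.47956019, x=cosφ1·sinφ2-sinφ1·cosφ2·cosΔλ=0.28339885; θ=atan2(y, x)=-59.4188° <0 so +360° → 300.5812° ≈ 300.6°
Leg 2: φ1=-0.0037350, φ2=-0.4109308, Δφ=-0.4071958, Δλ=0.5544562 rad; a=sin²(Δφ/2)+cosφ1·cosφ2·sin²(Δλ/2)=0.1095525702; c=2·atan2(√a, √(1-a))=0.674699240; dist=6371·c=4298.509 ≈ 4298.5 km; running total=20549.5 km
Leg 2 bearing: y=sinΔλ·cosφ2=0.48265118, x=cosφ1·sinφ2-sinφ1·cosφ2·cosΔλ=-0.39654893; θ=atan2(y, x)=129.4067° ≈ 129.4°
Leg 3: φ1=-0.4109308, φ2=0.7614191, Δφ=1.1723499, Δλ=-0.5703492 rad; a=sin²(Δφ/2)+cosφ1·cosφ2·sin²(Δλ/2)=0.3585260001; c=2·atan2(√a, √(1-a))=1.283930003; dist=6371·c=8179.918 ≈ 8179.9 km; running total=28729.4 km
Leg 3 bearing: y=sinΔλ·cosφ2=-0.39082955, x=cosφ1·sinφ2-sinφ1·cosφ2·cosΔλ=0.87589537; θ=atan2(y, x)=-24.0467° <0 so +360° → 335.9533° ≈ 336.0°

Leg 1: dist=16251.0 km, bearing=300.6°
Leg 2: dist=4298.5 km, bearing=129.4°
Leg 3: dist=8179.9 km, bearing=336.0°
Total: 28729.4 km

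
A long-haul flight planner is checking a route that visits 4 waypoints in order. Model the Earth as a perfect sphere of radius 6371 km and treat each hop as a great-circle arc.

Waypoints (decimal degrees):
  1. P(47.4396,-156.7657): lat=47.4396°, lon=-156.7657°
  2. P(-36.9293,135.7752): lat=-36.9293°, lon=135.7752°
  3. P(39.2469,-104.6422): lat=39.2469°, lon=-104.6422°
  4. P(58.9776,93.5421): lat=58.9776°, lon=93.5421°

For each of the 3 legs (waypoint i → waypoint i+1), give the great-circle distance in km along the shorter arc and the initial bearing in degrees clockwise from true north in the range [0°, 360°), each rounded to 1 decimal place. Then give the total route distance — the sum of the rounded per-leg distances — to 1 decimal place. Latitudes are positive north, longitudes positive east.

Leg 1: dist=11520.7 km, bearing=229.4°
Leg 2: dist=14821.6 km, bearing=67.7°
Leg 3: dist=8964.5 km, bearing=350.6°
Total: 35306.8 km

Leg 1: φ1=0.8279772, φ2=-0.6445379, Δφ=-1.4725151, Δλ=5.1058019 rad; a=sin²(Δφ/2)+cosφ1·cosφ2·sin²(Δλ/2)=0.6176432734; c=2·atan2(√a, √(1-a))=1.808309708; dist=6371·c=11520.741 ≈ 11520.7 km; running total=11520.7 km
Leg 1 bearing: y=sinΔλ·cosφ2=-0.73830996, x=cosφ1·sinφ2-sinφ1·cosφ2·cosΔλ=-0.63209069; θ=atan2(y, x)=-130.5679° <0 so +360° → 229.4321° ≈ 229.4°
Leg 2: φ1=-0.6445379, φ2=0.6849876, Δφ=1.3295255, Δλ=-4.1960752 rad; a=sin²(Δφ/2)+cosφ1·cosφ2·sin²(Δλ/2)=0.8428692412; c=2·atan2(√a, √(1-a))=2.326414152; dist=6371·c=14821.585 ≈ 14821.6 km; running total=26342.3 km
Leg 2 bearing: y=sinΔλ·cosφ2=0.67347638, x=cosφ1·sinφ2-sinφ1·cosφ2·cosΔλ=0.27602953; θ=atan2(y, x)=67.7133° ≈ 67.7°
Leg 3: φ1=0.6849876, φ2=1.0293533, Δφ=0.3443657, Δλ=3.4589686 rad; a=sin²(Δφ/2)+cosφ1·cosφ2·sin²(Δλ/2)=0.4185074471; c=2·atan2(√a, √(1-a))=1.407080863; dist=6371·c=8964.512 ≈ 8964.5 km; running total=35306.8 km
Leg 3 bearing: y=sinΔλ·cosφ2=-0.16083487, x=cosφ1·sinφ2-sinφ1·cosφ2·cosΔλ=0.97343105; θ=atan2(y, x)=-9.3819° <0 so +360° → 350.6181° ≈ 350.6°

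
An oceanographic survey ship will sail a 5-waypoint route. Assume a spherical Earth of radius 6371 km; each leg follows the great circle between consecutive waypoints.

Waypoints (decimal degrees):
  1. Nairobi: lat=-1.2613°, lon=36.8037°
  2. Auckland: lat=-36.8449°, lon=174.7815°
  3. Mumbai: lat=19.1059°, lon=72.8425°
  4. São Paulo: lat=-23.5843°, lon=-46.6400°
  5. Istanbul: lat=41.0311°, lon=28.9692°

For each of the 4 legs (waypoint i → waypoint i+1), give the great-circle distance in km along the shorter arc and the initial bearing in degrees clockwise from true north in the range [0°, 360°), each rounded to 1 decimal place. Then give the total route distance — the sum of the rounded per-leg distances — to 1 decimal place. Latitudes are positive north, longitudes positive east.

Leg 1: φ1=-0.0220138, φ2=-0.6430648, Δφ=-0.6210510, Δλ=2.4081669 rad; a=sin²(Δφ/2)+cosφ1·cosφ2·sin²(Δλ/2)=0.7905796102; c=2·atan2(√a, √(1-a))=2.190948766; dist=6371·c=13958.535 ≈ 13958.5 km; running total=13958.5 km
Leg 1 bearing: y=sinΔλ·cosφ2=0.53570998, x=cosφ1·sinφ2-sinφ1·cosφ2·cosΔλ=-0.61259185; θ=atan2(y, x)=138.8304° ≈ 138.8°
Leg 2: φ1=-0.6430648, φ2=0.3334609, Δφ=0.9765257, Δλ=-1.7791712 rad; a=sin²(Δφ/2)+cosφ1·cosφ2·sin²(Δλ/2)=0.6763529222; c=2·atan2(√a, √(1-a))=1.931257541; dist=6371·c=12304.042 ≈ 12304.0 km; running total=26262.5 km
Leg 2 bearing: y=sinΔλ·cosφ2=-0.92447518, x=cosφ1·sinφ2-sinφ1·cosφ2·cosΔλ=0.14472119; θ=atan2(y, x)=-81.1029° <0 so +360° → 278.8971° ≈ 278.9°
Leg 3: φ1=0.3334609, φ2=-0.4116237, Δφ=-0.7450845, Δλ=-2.0853630 rad; a=sin²(Δφ/2)+cosφ1·cosφ2·sin²(Δλ/2)=0.7785805725; c=2·atan2(√a, √(1-a))=2.161759549; dist=6371·c=13772.570 ≈ 13772.6 km; running total=40035.1 km
Leg 3 bearing: y=sinΔλ·cosφ2=-0.79779477, x=cosφ1·sinφ2-sinφ1·cosφ2·cosΔλ=-0.23042343; θ=atan2(y, x)=-106.1101° <0 so +360° → 253.8899° ≈ 253.9°
Leg 4: φ1=-0.4116237, φ2=0.7161278, Δφ=1.1277515, Δλ=1.3196295 rad; a=sin²(Δφ/2)+cosφ1·cosφ2·sin²(Δλ/2)=0.5454144847; c=2·atan2(√a, √(1-a))=1.661750651; dist=6371·c=10587.013 ≈ 10587.0 km; running total=50622.1 km
Leg 4 bearing: y=sinΔλ·cosφ2=0.73068408, x=cosφ1·sinφ2-sinφ1·cosφ2·cosΔλ=0.67664679; θ=atan2(y, x)=47.1989° ≈ 47.2°

Leg 1: dist=13958.5 km, bearing=138.8°
Leg 2: dist=12304.0 km, bearing=278.9°
Leg 3: dist=13772.6 km, bearing=253.9°
Leg 4: dist=10587.0 km, bearing=47.2°
Total: 50622.1 km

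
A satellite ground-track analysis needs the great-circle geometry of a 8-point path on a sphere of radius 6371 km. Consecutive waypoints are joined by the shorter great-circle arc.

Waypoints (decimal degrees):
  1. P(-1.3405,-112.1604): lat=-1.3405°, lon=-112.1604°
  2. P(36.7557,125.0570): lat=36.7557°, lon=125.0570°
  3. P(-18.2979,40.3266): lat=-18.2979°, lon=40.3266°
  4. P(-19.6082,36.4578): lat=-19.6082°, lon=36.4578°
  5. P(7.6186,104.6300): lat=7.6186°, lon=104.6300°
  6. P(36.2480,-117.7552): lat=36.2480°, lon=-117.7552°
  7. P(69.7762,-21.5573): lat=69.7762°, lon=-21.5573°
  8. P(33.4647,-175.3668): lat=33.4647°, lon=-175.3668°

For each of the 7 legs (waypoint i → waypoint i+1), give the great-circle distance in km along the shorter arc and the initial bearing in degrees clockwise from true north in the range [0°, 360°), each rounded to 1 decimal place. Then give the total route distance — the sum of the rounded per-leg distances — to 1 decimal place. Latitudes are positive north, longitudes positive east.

Leg 1: dist=12964.8 km, bearing=311.1°
Leg 2: dist=10761.1 km, bearing=252.2°
Leg 3: dist=432.1 km, bearing=249.7°
Leg 4: dist=8048.5 km, bearing=74.9°
Leg 5: dist=13432.2 km, bearing=39.3°
Leg 6: dist=6488.2 km, bearing=23.8°
Leg 7: dist=8340.7 km, bearing=337.6°
Total: 60467.6 km

Leg 1: φ1=-0.0233961, φ2=0.6415080, Δφ=0.6649041, Δλ=4.1402247 rad; a=sin²(Δφ/2)+cosφ1·cosφ2·sin²(Δλ/2)=0.7238446656; c=2·atan2(√a, √(1-a))=2.034975895; dist=6371·c=12964.831 ≈ 12964.8 km; running total=12964.8 km
Leg 1 bearing: y=sinΔλ·cosφ2=-0.67358893, x=cosφ1·sinφ2-sinφ1·cosφ2·cosΔλ=0.58809201; θ=atan2(y, x)=-48.8767° <0 so +360° → 311.1233° ≈ 311.1°
Leg 2: φ1=0.6415080, φ2=-0.3193586, Δφ=-0.9608666, Δλ=-1.4788245 rad; a=sin²(Δφ/2)+cosφ1·cosφ2·sin²(Δλ/2)=0.5590053613; c=2·atan2(√a, √(1-a))=1.689082694; dist=6371·c=10761.146 ≈ 10761.1 km; running total=23725.9 km
Leg 2 bearing: y=sinΔλ·cosφ2=-0.94542425, x=cosφ1·sinφ2-sinφ1·cosφ2·cosΔλ=-0.30372100; θ=atan2(y, x)=-107.8098° <0 so +360° → 252.1902° ≈ 252.2°
Leg 3: φ1=-0.3193586, φ2=-0.3422277, Δφ=-0.0228690, Δλ=-0.0675233 rad; a=sin²(Δφ/2)+cosφ1·cosφ2·sin²(Δλ/2)=0.0011498119; c=2·atan2(√a, √(1-a))=0.067830755; dist=6371·c=432.1497 ≈ 432.1 km; running total=24158.0 km
Leg 3 bearing: y=sinΔλ·cosφ2=-0.06355926, x=cosφ1·sinφ2-sinφ1·cosφ2·cosΔλ=-0.02354102; θ=atan2(y, x)=-110.3236° <0 so +360° → 249.6764° ≈ 249.7°
Leg 4: φ1=-0.3422277, φ2=0.1329697, Δφ=0.4751973, Δλ=1.1898293 rad; a=sin²(Δφ/2)+cosφ1·cosφ2·sin²(Δλ/2)=0.3486634775; c=2·atan2(√a, √(1-a))=1.263300321; dist=6371·c=8048.486 ≈ 8048.5 km; running total=32206.5 km
Leg 4 bearing: y=sinΔλ·cosφ2=0.92011096, x=cosφ1·sinφ2-sinφ1·cosφ2·cosΔλ=0.24856558; θ=atan2(y, x)=74.8826° ≈ 74.9°
Leg 5: φ1=0.1329697, φ2=0.6326469, Δφ=0.4996773, Δλ=-3.8813539 rad; a=sin²(Δφ/2)+cosφ1·cosφ2·sin²(Δλ/2)=0.7560148381; c=2·atan2(√a, √(1-a))=2.108342382; dist=6371·c=13432.249 ≈ 13432.2 km; running total=45638.7 km
Leg 5 bearing: y=sinΔλ·cosφ2=0.54364759, x=cosφ1·sinφ2-sinφ1·cosφ2·cosΔλ=0.66503602; θ=atan2(y, x)=39.2650° ≈ 39.3°
Leg 6: φ1=0.6326469, φ2=1.2178244, Δφ=0.5851775, Δλ=1.6789701 rad; a=sin²(Δφ/2)+cosφ1·cosφ2·sin²(Δλ/2)=0.2376348892; c=2·atan2(√a, √(1-a))=1.018398158; dist=6371·c=6488.215 ≈ 6488.2 km; running total=52126.9 km
Leg 6 bearing: y=sinΔλ·cosφ2=0.34366743, x=cosφ1·sinφ2-sinφ1·cosφ2·cosΔλ=0.77881377; θ=atan2(y, x)=23.8104° ≈ 23.8°
Leg 7: φ1=1.2178244, φ2=0.5840692, Δφ=-0.6337552, Δλ=-2.6844822 rad; a=sin²(Δφ/2)+cosφ1·cosφ2·sin²(Δλ/2)=0.3706732486; c=2·atan2(√a, √(1-a))=1.309168317; dist=6371·c=8340.711 ≈ 8340.7 km; running total=60467.6 km
Leg 7 bearing: y=sinΔλ·cosφ2=-0.36819142, x=cosφ1·sinφ2-sinφ1·cosφ2·cosΔλ=0.89304728; θ=atan2(y, x)=-22.4057° <0 so +360° → 337.5943° ≈ 337.6°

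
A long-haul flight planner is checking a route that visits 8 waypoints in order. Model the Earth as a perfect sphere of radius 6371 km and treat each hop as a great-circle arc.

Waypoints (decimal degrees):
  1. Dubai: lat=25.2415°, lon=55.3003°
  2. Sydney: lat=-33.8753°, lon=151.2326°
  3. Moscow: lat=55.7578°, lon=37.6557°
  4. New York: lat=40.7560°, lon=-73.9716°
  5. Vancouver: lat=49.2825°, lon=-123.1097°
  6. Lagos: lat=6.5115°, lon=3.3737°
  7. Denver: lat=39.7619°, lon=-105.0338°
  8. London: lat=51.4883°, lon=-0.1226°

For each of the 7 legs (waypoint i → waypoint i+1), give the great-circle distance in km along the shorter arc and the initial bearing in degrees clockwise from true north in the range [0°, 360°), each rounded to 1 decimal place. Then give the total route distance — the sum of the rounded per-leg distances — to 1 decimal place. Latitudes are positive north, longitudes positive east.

Leg 1: dist=12051.2 km, bearing=119.5°
Leg 2: dist=14495.8 km, bearing=317.4°
Leg 3: dist=7506.4 km, bearing=310.3°
Leg 4: dist=3903.6 km, bearing=300.9°
Leg 5: dist=11944.8 km, bearing=56.9°
Leg 6: dist=11087.1 km, bearing=312.3°
Leg 7: dist=7542.7 km, bearing=40.5°
Total: 68531.6 km

Leg 1: φ1=0.4405473, φ2=-0.5912355, Δφ=-1.0317828, Δλ=1.6743345 rad; a=sin²(Δφ/2)+cosφ1·cosφ2·sin²(Δλ/2)=0.6576526508; c=2·atan2(√a, √(1-a))=1.891574676; dist=6371·c=12051.222 ≈ 12051.2 km; running total=12051.2 km
Leg 1 bearing: y=sinΔλ·cosφ2=0.82580641, x=cosφ1·sinφ2-sinφ1·cosφ2·cosΔλ=-0.46757496; θ=atan2(y, x)=119.5187° ≈ 119.5°
Leg 2: φ1=-0.5912355, φ2=0.9731572, Δφ=1.5643927, Δλ=-1.9822909 rad; a=sin²(Δφ/2)+cosφ1·cosφ2·sin²(Δλ/2)=0.8238172342; c=2·atan2(√a, √(1-a))=2.275272080; dist=6371·c=14495.758 ≈ 14495.8 km; running total=26547.0 km
Leg 2 bearing: y=sinΔλ·cosφ2=-0.51572112, x=cosφ1·sinφ2-sinφ1·cosφ2·cosΔλ=0.56089332; θ=atan2(y, x)=-42.5974° <0 so +360° → 317.4026° ≈ 317.4°
Leg 3: φ1=0.9731572, φ2=0.7113264, Δφ=-0.2618308, Δλ=-1.9482639 rad; a=sin²(Δφ/2)+cosφ1·cosφ2·sin²(Δλ/2)=0.3087086136; c=2·atan2(√a, √(1-a))=1.178206196; dist=6371·c=7506.352 ≈ 7506.4 km; running total=34053.4 km
Leg 3 bearing: y=sinΔλ·cosφ2=-0.70416960, x=cosφ1·sinφ2-sinφ1·cosφ2·cosΔλ=0.59814346; θ=atan2(y, x)=-49.6544° <0 so +360° → 310.3456° ≈ 310.3°
Leg 4: φ1=0.7113264, φ2=0.8601419, Δφ=0.1488155, Δλ=-0.8576216 rad; a=sin²(Δφ/2)+cosφ1·cosφ2·sin²(Δλ/2)=0.0909533144; c=2·atan2(√a, √(1-a))=0.612708553; dist=6371·c=3903.566 ≈ 3903.6 km; running total=37957.0 km
Leg 4 bearing: y=sinΔλ·cosφ2=-0.49334975, x=cosφ1·sinφ2-sinφ1·cosφ2·cosΔλ=0.29551525; θ=atan2(y, x)=-59.0785° <0 so +360° → 300.9215° ≈ 300.9°
Leg 5: φ1=0.8601419, φ2=0.1136471, Δφ=-0.7464948, Δλ=2.2075518 rad; a=sin²(Δφ/2)+cosφ1·cosφ2·sin²(Δλ/2)=0.6497074145; c=2·atan2(√a, √(1-a))=1.874875614; dist=6371·c=11944.833 ≈ 11944.8 km; running total=49901.8 km
Leg 5 bearing: y=sinΔλ·cosφ2=0.79884246, x=cosφ1·sinφ2-sinφ1·cosφ2·cosΔλ=0.52172932; θ=atan2(y, x)=56.8512° ≈ 56.9°
Leg 6: φ1=0.1136471, φ2=0.6939761, Δφ=0.5803290, Δλ=-1.8920678 rad; a=sin²(Δφ/2)+cosφ1·cosφ2·sin²(Δλ/2)=0.5843198439; c=2·atan2(√a, √(1-a))=1.740245755; dist=6371·c=11087.106 ≈ 11087.1 km; running total=60988.9 km
Leg 6 bearing: y=sinΔλ·cosφ2=-0.72937777, x=cosφ1·sinφ2-sinφ1·cosφ2·cosΔλ=0.66299979; θ=atan2(y, x)=-47.7294° <0 so +360° → 312.2706° ≈ 312.3°
Leg 7: φ1=0.6939761, φ2=0.8986404, Δφ=0.2046643, Δλ=1.8310459 rad; a=sin²(Δφ/2)+cosφ1·cosφ2·sin²(Δλ/2)=0.3113473039; c=2·atan2(√a, √(1-a))=1.183911425; dist=6371·c=7542.700 ≈ 7542.7 km; running total=68531.6 km
Leg 7 bearing: y=sinΔλ·cosφ2=0.60170637, x=cosφ1·sinφ2-sinφ1·cosφ2·cosΔλ=0.70398159; θ=atan2(y, x)=40.5211° ≈ 40.5°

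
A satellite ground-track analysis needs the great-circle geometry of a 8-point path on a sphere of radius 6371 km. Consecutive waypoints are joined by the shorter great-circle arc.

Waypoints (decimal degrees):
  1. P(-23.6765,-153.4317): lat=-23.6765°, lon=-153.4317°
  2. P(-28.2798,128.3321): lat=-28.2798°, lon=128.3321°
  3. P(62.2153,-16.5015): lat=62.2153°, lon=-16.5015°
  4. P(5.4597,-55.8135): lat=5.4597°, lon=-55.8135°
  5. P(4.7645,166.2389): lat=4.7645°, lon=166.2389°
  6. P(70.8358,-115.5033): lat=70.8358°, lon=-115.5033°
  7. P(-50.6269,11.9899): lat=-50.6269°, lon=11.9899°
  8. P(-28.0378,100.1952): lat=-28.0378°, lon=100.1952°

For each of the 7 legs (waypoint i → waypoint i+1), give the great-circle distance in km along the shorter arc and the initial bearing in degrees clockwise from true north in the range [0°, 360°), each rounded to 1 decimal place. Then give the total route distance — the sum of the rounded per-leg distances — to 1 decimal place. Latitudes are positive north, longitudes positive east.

Leg 1: φ1=-0.4132329, φ2=-0.4935756, Δφ=-0.0803427, Δλ=4.9177060 rad; a=sin²(Δφ/2)+cosφ1·cosφ2·sin²(Δλ/2)=0.3226565275; c=2·atan2(√a, √(1-a))=1.208217104; dist=6371·c=7697.551 ≈ 7697.6 km; running total=7697.6 km
Leg 1 bearing: y=sinΔλ·cosφ2=-0.86214773, x=cosφ1·sinφ2-sinφ1·cosφ2·cosΔλ=-0.36179892; θ=atan2(y, x)=-112.7653° <0 so +360° → 247.2347° ≈ 247.2°
Leg 2: φ1=-0.4935756, φ2=1.0858618, Δφ=1.5794375, Δλ=-2.5278232 rad; a=sin²(Δφ/2)+cosφ1·cosφ2·sin²(Δλ/2)=0.8773704544; c=2·atan2(√a, √(1-a))=2.426055414; dist=6371·c=15456.399 ≈ 15456.4 km; running total=23154.0 km
Leg 2 bearing: y=sinΔλ·cosφ2=-0.26848074, x=cosφ1·sinφ2-sinφ1·cosφ2·cosΔλ=0.59856851; θ=atan2(y, x)=-24.1580° <0 so +360° → 335.8420° ≈ 335.8°
Leg 3: φ1=1.0858618, φ2=0.0952897, Δφ=-0.9905721, Δλ=-0.6861238 rad; a=sin²(Δφ/2)+cosφ1·cosφ2·sin²(Δλ/2)=0.2783981408; c=2·atan2(√a, √(1-a))=1.111626898; dist=6371·c=7082.175 ≈ 7082.2 km; running total=30236.2 km
Leg 3 bearing: y=sinΔλ·cosφ2=-0.63066878, x=cosφ1·sinφ2-sinφ1·cosφ2·cosΔλ=-0.63704580; θ=atan2(y, x)=-135.2882° <0 so +360° → 224.7118° ≈ 224.7°
Leg 4: φ1=0.0952897, φ2=0.0831562, Δφ=-0.0121335, Δλ=3.8755455 rad; a=sin²(Δφ/2)+cosφ1·cosφ2·sin²(Δλ/2)=0.8643534795; c=2·atan2(√a, √(1-a))=2.387228244; dist=6371·c=15209.031 ≈ 15209.0 km; running total=45445.2 km
Leg 4 bearing: y=sinΔλ·cosφ2=-0.66749545, x=cosφ1·sinφ2-sinφ1·cosφ2·cosΔλ=0.15308817; θ=atan2(y, x)=-77.0828° <0 so +360° → 282.9172° ≈ 282.9°
Leg 5: φ1=0.0831562, φ2=1.2363179, Δφ=1.1531617, Δλ=-4.9173290 rad; a=sin²(Δφ/2)+cosφ1·cosφ2·sin²(Δλ/2)=0.4274832312; c=2·atan2(√a, √(1-a))=1.425249458; dist=6371·c=9080.264 ≈ 9080.3 km; running total=54525.5 km
Leg 5 bearing: y=sinΔλ·cosφ2=0.32140673, x=cosφ1·sinφ2-sinφ1·cosφ2·cosΔλ=0.93576866; θ=atan2(y, x)=18.9560° ≈ 19.0°
Leg 6: φ1=1.2363179, φ2=-0.8836061, Δφ=-2.1199240, Δλ=2.2251761 rad; a=sin²(Δφ/2)+cosφ1·cosφ2·sin²(Δλ/2)=0.9284725583; c=2·atan2(√a, √(1-a))=2.600109347; dist=6371·c=16565.297 ≈ 16565.3 km; running total=71090.8 km
Leg 6 bearing: y=sinΔλ·cosφ2=0.50332352, x=cosφ1·sinφ2-sinφ1·cosφ2·cosΔλ=0.11095268; θ=atan2(y, x)=77.5685° ≈ 77.6°
Leg 7: φ1=-0.8836061, φ2=-0.4893519, Δφ=0.3942542, Δλ=1.5394729 rad; a=sin²(Δφ/2)+cosφ1·cosφ2·sin²(Δλ/2)=0.3095489174; c=2·atan2(√a, √(1-a))=1.180024507; dist=6371·c=7517.936 ≈ 7517.9 km; running total=78608.7 km
Leg 7 bearing: y=sinΔλ·cosφ2=0.88220471, x=cosφ1·sinφ2-sinφ1·cosφ2·cosΔλ=-0.27681835; θ=atan2(y, x)=107.4208° ≈ 107.4°

Leg 1: dist=7697.6 km, bearing=247.2°
Leg 2: dist=15456.4 km, bearing=335.8°
Leg 3: dist=7082.2 km, bearing=224.7°
Leg 4: dist=15209.0 km, bearing=282.9°
Leg 5: dist=9080.3 km, bearing=19.0°
Leg 6: dist=16565.3 km, bearing=77.6°
Leg 7: dist=7517.9 km, bearing=107.4°
Total: 78608.7 km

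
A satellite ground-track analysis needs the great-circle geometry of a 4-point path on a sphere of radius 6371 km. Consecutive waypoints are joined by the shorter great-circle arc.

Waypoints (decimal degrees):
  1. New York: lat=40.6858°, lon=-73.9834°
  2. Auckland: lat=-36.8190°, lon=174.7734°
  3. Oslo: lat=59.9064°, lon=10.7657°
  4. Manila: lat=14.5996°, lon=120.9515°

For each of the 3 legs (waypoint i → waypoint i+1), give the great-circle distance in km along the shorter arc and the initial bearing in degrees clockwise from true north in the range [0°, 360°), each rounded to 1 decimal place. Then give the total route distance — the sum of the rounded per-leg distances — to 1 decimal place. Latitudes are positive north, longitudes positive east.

Leg 1: φ1=0.7101012, φ2=-0.6426128, Δφ=-1.3527139, Δλ=4.3416252 rad; a=sin²(Δφ/2)+cosφ1·cosφ2·sin²(Δλ/2)=0.8053151662; c=2·atan2(√a, √(1-a))=2.227652633; dist=6371·c=14192.375 ≈ 14192.4 km; running total=14192.4 km
Leg 1 bearing: y=sinΔλ·cosφ2=-0.74613719, x=cosφ1·sinφ2-sinφ1·cosφ2·cosΔλ=-0.26534862; θ=atan2(y, x)=-109.5769° <0 so +360° → 250.4231° ≈ 250.4°
Leg 2: φ1=-0.6426128, φ2=1.0455639, Δφ=1.6881767, Δλ=-2.8624744 rad; a=sin²(Δφ/2)+cosφ1·cosφ2·sin²(Δλ/2)=0.9521865639; c=2·atan2(√a, √(1-a))=2.700704784; dist=6371·c=17206.190 ≈ 17206.2 km; running total=31398.6 km
Leg 2 bearing: y=sinΔλ·cosφ2=-0.13814368, x=cosφ1·sinφ2-sinφ1·cosφ2·cosΔλ=0.40376425; θ=atan2(y, x)=-18.8878° <0 so +360° → 341.1122° ≈ 341.1°
Leg 3: φ1=1.0455639, φ2=0.2548111, Δφ=-0.7907528, Δλ=1.9231050 rad; a=sin²(Δφ/2)+cosφ1·cosφ2·sin²(Δλ/2)=0.4746738184; c=2·atan2(√a, √(1-a))=1.520122279; dist=6371·c=9684.699 ≈ 9684.7 km; running total=41083.3 km
Leg 3 bearing: y=sinΔλ·cosφ2=0.90827274, x=cosφ1·sinφ2-sinφ1·cosφ2·cosΔλ=0.41530105; θ=atan2(y, x)=65.4281° ≈ 65.4°

Leg 1: dist=14192.4 km, bearing=250.4°
Leg 2: dist=17206.2 km, bearing=341.1°
Leg 3: dist=9684.7 km, bearing=65.4°
Total: 41083.3 km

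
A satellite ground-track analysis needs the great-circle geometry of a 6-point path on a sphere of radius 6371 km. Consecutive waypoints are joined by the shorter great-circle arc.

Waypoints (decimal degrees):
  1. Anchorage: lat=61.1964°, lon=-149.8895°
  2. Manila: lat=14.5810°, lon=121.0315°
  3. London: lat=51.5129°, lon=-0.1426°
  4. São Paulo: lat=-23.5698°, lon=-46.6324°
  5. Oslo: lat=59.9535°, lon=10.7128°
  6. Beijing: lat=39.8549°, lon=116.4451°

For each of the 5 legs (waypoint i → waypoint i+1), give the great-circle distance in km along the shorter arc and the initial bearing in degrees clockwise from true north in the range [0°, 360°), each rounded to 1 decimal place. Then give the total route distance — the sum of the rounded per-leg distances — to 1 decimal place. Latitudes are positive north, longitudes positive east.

Leg 1: φ1=1.0680787, φ2=0.2544865, Δφ=-0.8135922, Δλ=4.7284635 rad; a=sin²(Δφ/2)+cosφ1·cosφ2·sin²(Δλ/2)=0.3859518589; c=2·atan2(√a, √(1-a))=1.340674354; dist=6371·c=8541.436 ≈ 8541.4 km; running total=8541.4 km
Leg 1 bearing: y=sinΔλ·cosφ2=-0.96766768, x=cosφ1·sinφ2-sinφ1·cosφ2·cosΔλ=0.10766316; θ=atan2(y, x)=-83.6514° <0 so +360° → 276.3486° ≈ 276.3°
Leg 2: φ1=0.2544865, φ2=0.8990697, Δφ=0.6445833, Δλ=-2.1148870 rad; a=sin²(Δφ/2)+cosφ1·cosφ2·sin²(Δλ/2)=0.5573581424; c=2·atan2(√a, √(1-a))=1.685765721; dist=6371·c=10740.013 ≈ 10740.0 km; running total=19281.4 km
Leg 2 bearing: y=sinΔλ·cosφ2=-0.53247172, x=cosφ1·sinφ2-sinφ1·cosφ2·cosΔλ=0.83863821; θ=atan2(y, x)=-32.4125° <0 so +360° → 327.5875° ≈ 327.6°
Leg 3: φ1=0.8990697, φ2=-0.4113706, Δφ=-1.3104403, Δλ=-0.8114001 rad; a=sin²(Δφ/2)+cosφ1·cosφ2·sin²(Δλ/2)=0.4601351198; c=2·atan2(√a, √(1-a))=1.490981852; dist=6371·c=9499.045 ≈ 9499.0 km; running total=28780.4 km
Leg 3 bearing: y=sinΔλ·cosφ2=-0.66474668, x=cosφ1·sinφ2-sinφ1·cosφ2·cosΔλ=-0.74280213; θ=atan2(y, x)=-138.1741° <0 so +360° → 221.8259° ≈ 221.8°
Leg 4: φ1=-0.4113706, φ2=1.0463860, Δφ=1.4577566, Δλ=1.0008626 rad; a=sin²(Δφ/2)+cosφ1·cosφ2·sin²(Δλ/2)=0.5492517479; c=2·atan2(√a, √(1-a))=1.669459818; dist=6371·c=10636.128 ≈ 10636.1 km; running total=39416.5 km
Leg 4 bearing: y=sinΔλ·cosφ2=0.42155997, x=cosφ1·sinφ2-sinφ1·cosφ2·cosΔλ=0.90143455; θ=atan2(y, x)=25.0634° ≈ 25.1°
Leg 5: φ1=1.0463860, φ2=0.6955992, Δφ=-0.3507867, Δλ=1.8453768 rad; a=sin²(Δφ/2)+cosφ1·cosφ2·sin²(Δλ/2)=0.2747460739; c=2·atan2(√a, √(1-a))=1.103462221; dist=6371·c=7030.158 ≈ 7030.2 km; running total=46446.7 km
Leg 5 bearing: y=sinΔλ·cosφ2=0.73891218, x=cosφ1·sinφ2-sinφ1·cosφ2·cosΔλ=0.50105036; θ=atan2(y, x)=55.8591° ≈ 55.9°

Leg 1: dist=8541.4 km, bearing=276.3°
Leg 2: dist=10740.0 km, bearing=327.6°
Leg 3: dist=9499.0 km, bearing=221.8°
Leg 4: dist=10636.1 km, bearing=25.1°
Leg 5: dist=7030.2 km, bearing=55.9°
Total: 46446.7 km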